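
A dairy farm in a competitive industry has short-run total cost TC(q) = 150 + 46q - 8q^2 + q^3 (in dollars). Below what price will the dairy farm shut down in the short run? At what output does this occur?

The shutdown price is the minimum of AVC. VC = 46q - 8q^2 + q^3, so AVC = 46 - 8q + q^2.
dAVC/dq = -8 + 2q = 0 gives q = 4. min AVC = 46 - 8·4 + 4^2 = 30.
For P < $30 the firm produces nothing.

$30 per unit, at q = 4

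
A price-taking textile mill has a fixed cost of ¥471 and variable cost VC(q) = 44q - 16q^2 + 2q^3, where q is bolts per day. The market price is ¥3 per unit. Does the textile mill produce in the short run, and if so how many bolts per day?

Shut down

Strip out fixed cost: VC = 44q - 16q^2 + 2q^3. Then AVC = 44 - 16q + 2q^2 and MC = 44 - 32q + 6q^2.
The AVC parabola has its vertex at q = 16/4 = 4, where AVC = 44 - 16·4 + 2·4^2 = ¥12.
Since P = ¥3 < min AVC = ¥12, price fails to cover variable cost at any output.
The firm minimizes its loss by shutting down and losing only its fixed cost of ¥471.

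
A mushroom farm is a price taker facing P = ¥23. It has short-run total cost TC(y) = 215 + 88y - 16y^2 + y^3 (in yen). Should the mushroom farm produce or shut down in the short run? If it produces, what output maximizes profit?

From TC, MC = TC'(y) = 88 - 32y + 3y^2 and AVC = VC/y = 88 - 16y + y^2.
AVC hits its minimum where MC = AVC, at y = 8, giving min AVC = 88 - 16·8 + 8^2 = ¥24.
P = ¥23 lies below min AVC = ¥24; no output level covers variable cost.
Shutting down limits the loss to fixed cost, ¥215.

Shut down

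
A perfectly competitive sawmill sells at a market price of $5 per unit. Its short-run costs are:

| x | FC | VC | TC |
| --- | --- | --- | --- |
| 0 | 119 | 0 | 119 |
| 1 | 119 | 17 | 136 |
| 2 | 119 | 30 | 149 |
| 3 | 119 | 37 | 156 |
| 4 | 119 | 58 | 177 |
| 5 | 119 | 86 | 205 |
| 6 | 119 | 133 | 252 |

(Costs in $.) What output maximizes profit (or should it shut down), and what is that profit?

Compute π = P·x − TC at each output: x=0: -119; x=1: -131; x=2: -139; x=3: -141; x=4: -157; x=5: -180; x=6: -222.
Profit is highest at x = 0. Equivalently, the lowest AVC in the table is 37/3 ≈ $12.33 at x = 3, and P = $5 falls below it — price never covers variable cost, so the firm shuts down and loses only its fixed cost.

x = 0 (shut down); profit = -$119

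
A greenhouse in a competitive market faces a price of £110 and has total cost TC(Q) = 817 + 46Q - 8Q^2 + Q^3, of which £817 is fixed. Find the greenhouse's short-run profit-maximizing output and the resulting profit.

Profit = -£305 at Q = 8

AVC = 46 - 8Q + Q^2; min AVC = £30 at Q = 4. Since P = £110 ≥ min AVC, the firm produces.
With MC = 46 - 16Q + 3Q^2, P = MC on the upward-sloping part at Q* = 8.
TR = 110·8 = 880. TC = 817 + 368 = 1185. Profit = 880 − 1185 = -£305.
By producing, the firm covers all variable cost plus £512 of fixed cost; shutting down would lose the full £817.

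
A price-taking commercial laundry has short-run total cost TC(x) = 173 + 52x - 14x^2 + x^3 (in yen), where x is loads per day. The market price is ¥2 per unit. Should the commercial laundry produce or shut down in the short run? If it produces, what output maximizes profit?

Shut down

From TC, MC = TC'(x) = 52 - 28x + 3x^2 and AVC = VC/x = 52 - 14x + x^2.
AVC is minimized where dAVC/dx = -14 + 2x = 0, at x = 7; min AVC = 52 - 14·7 + 7^2 = ¥3.
P = ¥2 lies below min AVC = ¥3; no output level covers variable cost.
Best response: produce nothing and absorb the ¥173 fixed cost.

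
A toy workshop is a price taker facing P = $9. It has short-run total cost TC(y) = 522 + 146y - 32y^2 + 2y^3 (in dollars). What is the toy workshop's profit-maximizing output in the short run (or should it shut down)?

Strip out fixed cost: VC = 146y - 32y^2 + 2y^3. Then AVC = 146 - 32y + 2y^2 and MC = 146 - 64y + 6y^2.
The AVC parabola has its vertex at y = 32/4 = 8, where AVC = 146 - 32·8 + 2·8^2 = $18.
With P < min AVC ($9 < $18), every unit sold adds to the loss.
Best response: produce nothing and absorb the $522 fixed cost.

Shut down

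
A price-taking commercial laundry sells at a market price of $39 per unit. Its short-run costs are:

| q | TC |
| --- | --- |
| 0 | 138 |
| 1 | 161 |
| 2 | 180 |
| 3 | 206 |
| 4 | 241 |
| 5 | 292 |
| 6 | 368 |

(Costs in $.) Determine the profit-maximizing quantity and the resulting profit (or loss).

Profit at each row (π = 39q − TC): q=0: -138; q=1: -122; q=2: -102; q=3: -89; q=4: -85; q=5: -97; q=6: -134.
Profit is maximized at q = 4. AVC there is 103/4 = $25.75 ≤ P, so producing beats shutting down (which would give -$138).

q = 4; profit = -$85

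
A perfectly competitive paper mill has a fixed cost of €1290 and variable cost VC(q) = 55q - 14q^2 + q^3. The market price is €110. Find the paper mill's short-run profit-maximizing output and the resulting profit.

AVC = 55 - 14q + q^2; min AVC = €6 at q = 7. Since P = €110 ≥ min AVC, the firm produces.
MC = 55 - 28q + 3q^2. Setting P = MC and taking the root on the rising branch gives q* = 11.
TR = 110·11 = 1210. TC = 1290 + 242 = 1532. Profit = 1210 − 1532 = -€322.
By producing, the firm covers all variable cost plus €968 of fixed cost; shutting down would lose the full €1290.

Profit = -€322 at q = 11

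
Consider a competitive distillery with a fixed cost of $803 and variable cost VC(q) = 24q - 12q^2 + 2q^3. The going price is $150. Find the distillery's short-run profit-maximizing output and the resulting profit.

AVC = 24 - 12q + 2q^2; min AVC = $6 at q = 3. Since P = $150 ≥ min AVC, the firm produces.
MC = 24 - 24q + 6q^2. Setting P = MC and taking the root on the rising branch gives q* = 7.
TR = 150·7 = 1050. TC = 803 + 266 = 1069. Profit = 1050 − 1069 = -$19.
By producing, the firm covers all variable cost plus $784 of fixed cost; shutting down would lose the full $803.

Profit = -$19 at q = 7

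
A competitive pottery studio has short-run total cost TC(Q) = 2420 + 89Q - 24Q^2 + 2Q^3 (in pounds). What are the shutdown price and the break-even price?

Shutdown price = min AVC. AVC = 89 - 24Q + 2Q^2, with vertex at Q = 6 and minimum £17.
ATC = 2420/Q + 89 - 24Q + 2Q^2. Setting dATC/dQ = −2420/Q^2 − 24 + 4Q = 0 gives Q = 11 (since 4·11^3 − 24·11^2 = 2420).
min ATC = 2420/11 + 89 − 24·11 + 2·11^2 = £287. That is the break-even price.
For £17 ≤ P < £287 the firm produces at a loss; below £17 it shuts down.

Shutdown price = £17; break-even price = £287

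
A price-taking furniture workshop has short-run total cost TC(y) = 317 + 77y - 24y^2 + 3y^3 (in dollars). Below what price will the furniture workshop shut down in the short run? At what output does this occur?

$29 per unit, at y = 4

Short-run supply begins at min AVC. From VC = 77y - 24y^2 + 3y^3, AVC = 77 - 24y + 3y^2.
At the minimum of AVC, MC = AVC. MC = 77 - 48y + 9y^2; setting MC = AVC gives 6y^2 - 24y = 0, so y = 4. min AVC = 29.
So the shutdown price is $29.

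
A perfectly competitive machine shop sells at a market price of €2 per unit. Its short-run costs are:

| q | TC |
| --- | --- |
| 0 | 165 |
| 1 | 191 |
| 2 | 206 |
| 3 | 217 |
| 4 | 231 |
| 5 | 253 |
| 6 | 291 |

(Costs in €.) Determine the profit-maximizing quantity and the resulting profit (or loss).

Tabulate TR − TC: q=0: -165; q=1: -189; q=2: -202; q=3: -211; q=4: -223; q=5: -243; q=6: -279.
Profit is highest at q = 0. Equivalently, the lowest AVC in the table is 66/4 ≈ €16.50 at q = 4, and P = €2 falls below it — price never covers variable cost, so the firm shuts down and loses only its fixed cost.

q = 0 (shut down); profit = -€165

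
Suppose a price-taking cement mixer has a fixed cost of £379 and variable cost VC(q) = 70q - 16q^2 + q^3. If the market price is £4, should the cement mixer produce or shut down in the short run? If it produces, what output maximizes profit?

Shut down

From TC, MC = TC'(q) = 70 - 32q + 3q^2 and AVC = VC/q = 70 - 16q + q^2.
AVC hits its minimum where MC = AVC, at q = 8, giving min AVC = 70 - 16·8 + 8^2 = £6.
Since P = £4 < min AVC = £6, price fails to cover variable cost at any output.
Shutting down limits the loss to fixed cost, £379.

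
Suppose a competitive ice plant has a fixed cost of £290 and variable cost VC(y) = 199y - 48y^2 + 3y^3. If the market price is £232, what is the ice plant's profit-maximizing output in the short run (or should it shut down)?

Strip out fixed cost: VC = 199y - 48y^2 + 3y^3. Then AVC = 199 - 48y + 3y^2 and MC = 199 - 96y + 9y^2.
AVC is minimized where dAVC/dy = -48 + 6y = 0, at y = 8; min AVC = 199 - 48·8 + 3·8^2 = £7.
P = £232 exceeds min AVC = £7, so the firm stays open.
P = MC gives -33 - 96y + 9y^2 = 0, with roots -1/3 and 11. Take the larger (rising MC): y* = 11.
Check: AVC at y = 11 is £34 ≤ P, so revenue covers variable cost.
Profit = P·y − TC = 232·11 − 664 = £1888.

Produce at y = 11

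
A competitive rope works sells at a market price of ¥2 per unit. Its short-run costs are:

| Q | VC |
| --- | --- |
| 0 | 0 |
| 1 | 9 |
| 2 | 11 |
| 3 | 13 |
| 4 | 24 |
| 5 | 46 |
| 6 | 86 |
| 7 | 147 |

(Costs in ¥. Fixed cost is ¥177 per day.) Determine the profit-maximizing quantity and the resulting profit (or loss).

Q = 0 (shut down); profit = -¥177

Tabulate TR − TC: Q=0: -177; Q=1: -184; Q=2: -184; Q=3: -184; Q=4: -193; Q=5: -213; Q=6: -251; Q=7: -310.
Profit is highest at Q = 0. Equivalently, the lowest AVC in the table is 13/3 ≈ ¥4.33 at Q = 3, and P = ¥2 falls below it — price never covers variable cost, so the firm shuts down and loses only its fixed cost.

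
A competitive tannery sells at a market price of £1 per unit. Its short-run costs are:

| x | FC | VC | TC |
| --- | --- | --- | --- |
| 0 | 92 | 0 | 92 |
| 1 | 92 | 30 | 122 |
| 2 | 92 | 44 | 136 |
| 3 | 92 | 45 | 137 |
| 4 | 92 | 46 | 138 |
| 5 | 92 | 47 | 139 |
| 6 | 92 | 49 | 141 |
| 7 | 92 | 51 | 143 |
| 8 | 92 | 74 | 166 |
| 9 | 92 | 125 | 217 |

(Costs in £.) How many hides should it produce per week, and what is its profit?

x = 0 (shut down); profit = -£92

Profit at each row (π = 1x − TC): x=0: -92; x=1: -121; x=2: -134; x=3: -134; x=4: -134; x=5: -134; x=6: -135; x=7: -136; x=8: -158; x=9: -208.
Profit is highest at x = 0. Equivalently, the lowest AVC in the table is 51/7 ≈ £7.29 at x = 7, and P = £1 falls below it — price never covers variable cost, so the firm shuts down and loses only its fixed cost.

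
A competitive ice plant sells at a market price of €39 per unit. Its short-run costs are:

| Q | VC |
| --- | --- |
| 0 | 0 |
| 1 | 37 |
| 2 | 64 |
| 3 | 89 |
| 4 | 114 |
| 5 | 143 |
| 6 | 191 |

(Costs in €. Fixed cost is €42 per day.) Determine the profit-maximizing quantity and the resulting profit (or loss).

Q = 5; profit = €10

Compute π = P·Q − TC at each output: Q=0: -42; Q=1: -40; Q=2: -28; Q=3: -14; Q=4: 0; Q=5: 10; Q=6: 1.
Profit is maximized at Q = 5. AVC there is 143/5 = €28.60 ≤ P, so producing beats shutting down (which would give -€42).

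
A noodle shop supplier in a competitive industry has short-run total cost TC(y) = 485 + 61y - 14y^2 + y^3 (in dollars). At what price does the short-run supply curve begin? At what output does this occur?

The firm shuts down when price falls below the minimum of average variable cost. AVC = VC/y = 61 - 14y + y^2.
At the minimum of AVC, MC = AVC. MC = 61 - 28y + 3y^2; setting MC = AVC gives 2y^2 - 14y = 0, so y = 7. min AVC = 12.
So the shutdown price is $12.

$12 per unit, at y = 7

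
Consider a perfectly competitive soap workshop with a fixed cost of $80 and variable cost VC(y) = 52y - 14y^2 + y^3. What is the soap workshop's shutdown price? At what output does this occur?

The firm shuts down when price falls below the minimum of average variable cost. AVC = VC/y = 52 - 14y + y^2.
At the minimum of AVC, MC = AVC. MC = 52 - 28y + 3y^2; setting MC = AVC gives 2y^2 - 14y = 0, so y = 7. min AVC = 3.
So the shutdown price is $3.

$3 per unit, at y = 7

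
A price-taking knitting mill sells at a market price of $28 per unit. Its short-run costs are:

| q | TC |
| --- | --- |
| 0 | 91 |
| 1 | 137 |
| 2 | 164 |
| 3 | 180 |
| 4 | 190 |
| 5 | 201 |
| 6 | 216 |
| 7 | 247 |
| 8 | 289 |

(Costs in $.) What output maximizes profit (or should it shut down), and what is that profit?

q = 6; profit = -$48

Compute π = P·q − TC at each output: q=0: -91; q=1: -109; q=2: -108; q=3: -96; q=4: -78; q=5: -61; q=6: -48; q=7: -51; q=8: -65.
Profit is maximized at q = 6. AVC there is 125/6 = $20.83 ≤ P, so producing beats shutting down (which would give -$91).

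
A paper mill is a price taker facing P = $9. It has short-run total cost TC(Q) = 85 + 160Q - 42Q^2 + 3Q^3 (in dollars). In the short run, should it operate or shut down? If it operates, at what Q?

Variable cost is VC = 160Q - 42Q^2 + 3Q^3, so AVC = VC/Q = 160 - 42Q + 3Q^2 and MC = dTC/dQ = 160 - 84Q + 9Q^2.
The AVC parabola has its vertex at Q = 42/6 = 7, where AVC = 160 - 42·7 + 3·7^2 = $13.
P = $9 lies below min AVC = $13; no output level covers variable cost.
Shutting down limits the loss to fixed cost, $85.

Shut down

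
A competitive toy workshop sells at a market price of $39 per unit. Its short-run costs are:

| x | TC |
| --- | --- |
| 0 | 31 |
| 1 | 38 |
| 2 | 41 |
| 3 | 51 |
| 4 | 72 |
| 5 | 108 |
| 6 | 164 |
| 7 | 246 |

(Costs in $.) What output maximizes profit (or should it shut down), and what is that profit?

Tabulate TR − TC: x=0: -31; x=1: 1; x=2: 37; x=3: 66; x=4: 84; x=5: 87; x=6: 70; x=7: 27.
Profit is maximized at x = 5. AVC there is 77/5 = $15.40 ≤ P, so producing beats shutting down (which would give -$31).

x = 5; profit = $87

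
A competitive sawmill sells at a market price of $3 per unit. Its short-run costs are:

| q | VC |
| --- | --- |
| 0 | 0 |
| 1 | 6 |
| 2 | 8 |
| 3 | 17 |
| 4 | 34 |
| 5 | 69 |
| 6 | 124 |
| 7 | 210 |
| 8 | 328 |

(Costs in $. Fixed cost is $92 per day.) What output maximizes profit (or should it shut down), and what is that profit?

Profit at each row (π = 3q − TC): q=0: -92; q=1: -95; q=2: -94; q=3: -100; q=4: -114; q=5: -146; q=6: -198; q=7: -281; q=8: -396.
Profit is highest at q = 0. Equivalently, the lowest AVC in the table is 8/2 ≈ $4 at q = 2, and P = $3 falls below it — price never covers variable cost, so the firm shuts down and loses only its fixed cost.

q = 0 (shut down); profit = -$92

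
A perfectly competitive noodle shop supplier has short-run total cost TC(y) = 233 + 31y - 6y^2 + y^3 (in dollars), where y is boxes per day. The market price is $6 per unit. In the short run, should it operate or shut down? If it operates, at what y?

Strip out fixed cost: VC = 31y - 6y^2 + y^3. Then AVC = 31 - 6y + y^2 and MC = 31 - 12y + 3y^2.
The AVC parabola has its vertex at y = 6/2 = 3, where AVC = 31 - 6·3 + 3^2 = $22.
Since P = $6 < min AVC = $22, price fails to cover variable cost at any output.
Best response: produce nothing and absorb the $233 fixed cost.

Shut down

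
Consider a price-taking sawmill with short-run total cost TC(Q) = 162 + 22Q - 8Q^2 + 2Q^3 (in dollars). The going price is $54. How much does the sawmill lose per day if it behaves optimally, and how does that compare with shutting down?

Profit = -$34 at Q = 4

AVC = 22 - 8Q + 2Q^2; min AVC = $14 at Q = 2. Since P = $54 ≥ min AVC, the firm produces.
With MC = 22 - 16Q + 6Q^2, P = MC on the upward-sloping part at Q* = 4.
TR = 54·4 = 216. TC = 162 + 88 = 250. Profit = 216 − 250 = -$34.
By producing, the firm covers all variable cost plus $128 of fixed cost; shutting down would lose the full $162.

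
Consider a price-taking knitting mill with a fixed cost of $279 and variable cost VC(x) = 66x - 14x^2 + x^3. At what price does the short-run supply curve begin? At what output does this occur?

$17 per unit, at x = 7

Short-run supply begins at min AVC. From VC = 66x - 14x^2 + x^3, AVC = 66 - 14x + x^2.
At the minimum of AVC, MC = AVC. MC = 66 - 28x + 3x^2; setting MC = AVC gives 2x^2 - 14x = 0, so x = 7. min AVC = 17.
So the shutdown price is $17.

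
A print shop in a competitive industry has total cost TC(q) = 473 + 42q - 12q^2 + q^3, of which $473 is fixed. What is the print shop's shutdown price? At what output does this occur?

The shutdown price is the minimum of AVC. VC = 42q - 12q^2 + q^3, so AVC = 42 - 12q + q^2.
dAVC/dq = -12 + 2q = 0 gives q = 6. min AVC = 42 - 12·6 + 6^2 = 6.
So the shutdown price is $6.

$6 per unit, at q = 6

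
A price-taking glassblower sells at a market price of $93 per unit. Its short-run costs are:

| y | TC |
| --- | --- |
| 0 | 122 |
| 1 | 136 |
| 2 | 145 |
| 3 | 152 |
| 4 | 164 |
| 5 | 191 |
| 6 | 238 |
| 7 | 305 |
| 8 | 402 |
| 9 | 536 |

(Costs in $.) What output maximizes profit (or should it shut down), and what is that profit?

y = 7; profit = $346

Tabulate TR − TC: y=0: -122; y=1: -43; y=2: 41; y=3: 127; y=4: 208; y=5: 274; y=6: 320; y=7: 346; y=8: 342; y=9: 301.
Profit is maximized at y = 7. AVC there is 183/7 = $26.14 ≤ P, so producing beats shutting down (which would give -$122).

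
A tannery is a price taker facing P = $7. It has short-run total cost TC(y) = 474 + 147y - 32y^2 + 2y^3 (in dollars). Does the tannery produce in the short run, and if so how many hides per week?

Strip out fixed cost: VC = 147y - 32y^2 + 2y^3. Then AVC = 147 - 32y + 2y^2 and MC = 147 - 64y + 6y^2.
AVC is minimized where dAVC/dy = -32 + 4y = 0, at y = 8; min AVC = 147 - 32·8 + 2·8^2 = $19.
With P < min AVC ($7 < $19), every unit sold adds to the loss.
Shutting down limits the loss to fixed cost, $474.

Shut down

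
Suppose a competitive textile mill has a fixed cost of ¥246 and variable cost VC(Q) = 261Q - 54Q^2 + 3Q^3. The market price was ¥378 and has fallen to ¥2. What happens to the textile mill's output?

Output falls from 13 to 0 (the firm shuts down)

AVC = 261 - 54Q + 3Q^2, minimized at Q = 9 where min AVC = ¥18. MC = 261 - 108Q + 9Q^2.
At P = ¥378 ≥ min AVC, set P = MC on the rising branch: Q = 13.
At P = ¥2 < min AVC = ¥18, price no longer covers variable cost at any output, so the firm shuts down: Q = 0.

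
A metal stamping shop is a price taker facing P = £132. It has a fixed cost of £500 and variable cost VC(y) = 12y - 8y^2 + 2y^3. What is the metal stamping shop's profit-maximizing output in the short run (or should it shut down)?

Strip out fixed cost: VC = 12y - 8y^2 + 2y^3. Then AVC = 12 - 8y + 2y^2 and MC = 12 - 16y + 6y^2.
The AVC parabola has its vertex at y = 8/4 = 2, where AVC = 12 - 8·2 + 2·2^2 = £4.
P = £132 exceeds min AVC = £4, so the firm stays open.
Set P = MC: 132 = 12 - 16y + 6y^2 → -120 - 16y + 6y^2 = 0. The roots are y = -10/3 and y = 6; the profit-maximizing output is on the rising part of MC, so y* = 6.
Check: AVC at y = 6 is £36 ≤ P, so revenue covers variable cost.
Profit = P·y − TC = 132·6 − 716 = £76.

Produce at y = 6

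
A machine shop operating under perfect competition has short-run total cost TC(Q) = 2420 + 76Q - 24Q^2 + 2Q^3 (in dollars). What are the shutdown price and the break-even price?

Shutdown price = $4; break-even price = $274

Shutdown price = min AVC. AVC = 76 - 24Q + 2Q^2, with vertex at Q = 6 and minimum $4.
ATC = 2420/Q + 76 - 24Q + 2Q^2. Setting dATC/dQ = −2420/Q^2 − 24 + 4Q = 0 gives Q = 11 (since 4·11^3 − 24·11^2 = 2420).
min ATC = 2420/11 + 76 − 24·11 + 2·11^2 = $274. That is the break-even price.
Between these two prices the firm operates at a loss; above $274 it earns a profit.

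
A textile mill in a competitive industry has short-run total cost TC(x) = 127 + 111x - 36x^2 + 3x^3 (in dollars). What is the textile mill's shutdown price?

$3 per unit

The shutdown price is the minimum of AVC. VC = 111x - 36x^2 + 3x^3, so AVC = 111 - 36x + 3x^2.
At the minimum of AVC, MC = AVC. MC = 111 - 72x + 9x^2; setting MC = AVC gives 6x^2 - 36x = 0, so x = 6. min AVC = 3.
The firm shuts down for any P below $3.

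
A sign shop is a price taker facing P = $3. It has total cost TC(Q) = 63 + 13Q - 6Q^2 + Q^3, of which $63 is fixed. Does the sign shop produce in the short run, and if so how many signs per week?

From TC, MC = TC'(Q) = 13 - 12Q + 3Q^2 and AVC = VC/Q = 13 - 6Q + Q^2.
AVC is minimized where dAVC/dQ = -6 + 2Q = 0, at Q = 3; min AVC = 13 - 6·3 + 3^2 = $4.
With P < min AVC ($3 < $4), every unit sold adds to the loss.
Shutting down limits the loss to fixed cost, $63.

Shut down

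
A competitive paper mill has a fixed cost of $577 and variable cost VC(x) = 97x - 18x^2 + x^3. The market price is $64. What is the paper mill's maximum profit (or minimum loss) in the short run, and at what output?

Profit = -$93 at x = 11

AVC = 97 - 18x + x^2 has its minimum $16 at x = 9; price $64 clears that bar, so the firm operates.
With MC = 97 - 36x + 3x^2, P = MC on the upward-sloping part at x* = 11.
TR = 64·11 = 704. TC = 577 + 220 = 797. Profit = 704 − 797 = -$93.
That loss of $93 beats the $577 the firm would lose by shutting down; producing recovers $484 of fixed cost.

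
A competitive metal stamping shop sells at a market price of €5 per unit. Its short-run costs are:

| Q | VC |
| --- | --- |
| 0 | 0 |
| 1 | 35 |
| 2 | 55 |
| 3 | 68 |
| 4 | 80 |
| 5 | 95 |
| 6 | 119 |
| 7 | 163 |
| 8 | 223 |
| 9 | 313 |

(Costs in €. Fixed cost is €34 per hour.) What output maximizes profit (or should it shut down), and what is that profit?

Q = 0 (shut down); profit = -€34

Compute π = P·Q − TC at each output: Q=0: -34; Q=1: -64; Q=2: -79; Q=3: -87; Q=4: -94; Q=5: -104; Q=6: -123; Q=7: -162; Q=8: -217; Q=9: -302.
Profit is highest at Q = 0. Equivalently, the lowest AVC in the table is 95/5 ≈ €19 at Q = 5, and P = €5 falls below it — price never covers variable cost, so the firm shuts down and loses only its fixed cost.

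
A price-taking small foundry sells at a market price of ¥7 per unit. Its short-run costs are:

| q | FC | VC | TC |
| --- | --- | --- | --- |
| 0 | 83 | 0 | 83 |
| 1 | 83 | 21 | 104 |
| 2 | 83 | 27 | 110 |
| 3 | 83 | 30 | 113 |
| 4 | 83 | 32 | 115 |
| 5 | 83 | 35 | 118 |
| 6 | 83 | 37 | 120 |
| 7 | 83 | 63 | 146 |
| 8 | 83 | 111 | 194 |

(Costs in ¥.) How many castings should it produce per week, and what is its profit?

Tabulate TR − TC: q=0: -83; q=1: -97; q=2: -96; q=3: -92; q=4: -87; q=5: -83; q=6: -78; q=7: -97; q=8: -138.
Profit is maximized at q = 6. AVC there is 37/6 = ¥6.17 ≤ P, so producing beats shutting down (which would give -¥83).

q = 6; profit = -¥78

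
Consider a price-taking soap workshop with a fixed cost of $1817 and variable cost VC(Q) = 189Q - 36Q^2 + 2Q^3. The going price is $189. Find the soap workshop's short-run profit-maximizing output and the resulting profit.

Profit = -$89 at Q = 12

AVC = 189 - 36Q + 2Q^2; min AVC = $27 at Q = 9. Since P = $189 ≥ min AVC, the firm produces.
With MC = 189 - 72Q + 6Q^2, P = MC on the upward-sloping part at Q* = 12.
TR = 189·12 = 2268. TC = 1817 + 540 = 2357. Profit = 2268 − 2357 = -$89.
By producing, the firm covers all variable cost plus $1728 of fixed cost; shutting down would lose the full $1817.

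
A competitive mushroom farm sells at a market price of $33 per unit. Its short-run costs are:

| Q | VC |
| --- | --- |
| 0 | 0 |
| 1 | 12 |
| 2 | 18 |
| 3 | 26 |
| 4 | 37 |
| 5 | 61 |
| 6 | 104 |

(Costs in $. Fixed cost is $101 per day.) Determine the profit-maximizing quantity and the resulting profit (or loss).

Compute π = P·Q − TC at each output: Q=0: -101; Q=1: -80; Q=2: -53; Q=3: -28; Q=4: -6; Q=5: 3; Q=6: -7.
Profit is maximized at Q = 5. AVC there is 61/5 = $12.20 ≤ P, so producing beats shutting down (which would give -$101).

Q = 5; profit = $3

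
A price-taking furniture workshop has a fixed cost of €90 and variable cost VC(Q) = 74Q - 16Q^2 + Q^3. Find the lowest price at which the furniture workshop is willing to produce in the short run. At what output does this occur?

€10 per unit, at Q = 8

The firm shuts down when price falls below the minimum of average variable cost. AVC = VC/Q = 74 - 16Q + Q^2.
At the minimum of AVC, MC = AVC. MC = 74 - 32Q + 3Q^2; setting MC = AVC gives 2Q^2 - 16Q = 0, so Q = 8. min AVC = 10.
The firm shuts down for any P below €10.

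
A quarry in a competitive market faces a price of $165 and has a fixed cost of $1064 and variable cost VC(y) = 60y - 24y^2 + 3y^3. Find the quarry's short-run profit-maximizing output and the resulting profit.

AVC = 60 - 24y + 3y^2; min AVC = $12 at y = 4. Since P = $165 ≥ min AVC, the firm produces.
MC = 60 - 48y + 9y^2. Setting P = MC and taking the root on the rising branch gives y* = 7.
TR = 165·7 = 1155. TC = 1064 + 273 = 1337. Profit = 1155 − 1337 = -$182.
That loss of $182 beats the $1064 the firm would lose by shutting down; producing recovers $882 of fixed cost.

Profit = -$182 at y = 7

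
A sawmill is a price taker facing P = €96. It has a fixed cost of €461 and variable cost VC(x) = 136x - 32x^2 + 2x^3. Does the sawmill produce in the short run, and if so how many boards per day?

Produce at x = 10

Strip out fixed cost: VC = 136x - 32x^2 + 2x^3. Then AVC = 136 - 32x + 2x^2 and MC = 136 - 64x + 6x^2.
AVC is minimized where dAVC/dx = -32 + 4x = 0, at x = 8; min AVC = 136 - 32·8 + 2·8^2 = €8.
P = €96 exceeds min AVC = €8, so the firm stays open.
Set P = MC: 96 = 136 - 64x + 6x^2 → 40 - 64x + 6x^2 = 0. The roots are x = 2/3 and x = 10; the profit-maximizing output is on the rising part of MC, so x* = 10.
Check: AVC at x = 10 is €16 ≤ P, so revenue covers variable cost.
Profit = P·x − TC = 96·10 − 621 = €339.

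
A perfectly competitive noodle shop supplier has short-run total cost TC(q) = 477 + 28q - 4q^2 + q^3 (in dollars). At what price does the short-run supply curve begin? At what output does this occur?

The firm shuts down when price falls below the minimum of average variable cost. AVC = VC/q = 28 - 4q + q^2.
At the minimum of AVC, MC = AVC. MC = 28 - 8q + 3q^2; setting MC = AVC gives 2q^2 - 4q = 0, so q = 2. min AVC = 24.
For P < $24 the firm produces nothing.

$24 per unit, at q = 2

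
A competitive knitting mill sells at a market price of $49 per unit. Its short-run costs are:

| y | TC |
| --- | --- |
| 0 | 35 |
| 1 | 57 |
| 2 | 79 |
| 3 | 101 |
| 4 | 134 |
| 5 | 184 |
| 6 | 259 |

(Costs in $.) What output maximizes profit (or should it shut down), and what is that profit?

y = 4; profit = $62

Tabulate TR − TC: y=0: -35; y=1: -8; y=2: 19; y=3: 46; y=4: 62; y=5: 61; y=6: 35.
Profit is maximized at y = 4. AVC there is 99/4 = $24.75 ≤ P, so producing beats shutting down (which would give -$35).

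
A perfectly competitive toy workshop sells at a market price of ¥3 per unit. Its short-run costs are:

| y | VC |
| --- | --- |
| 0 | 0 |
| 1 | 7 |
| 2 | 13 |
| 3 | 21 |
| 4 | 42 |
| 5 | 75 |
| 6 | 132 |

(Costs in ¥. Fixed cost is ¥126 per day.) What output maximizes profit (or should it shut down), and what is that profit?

Profit at each row (π = 3y − TC): y=0: -126; y=1: -130; y=2: -133; y=3: -138; y=4: -156; y=5: -186; y=6: -240.
Profit is highest at y = 0. Equivalently, the lowest AVC in the table is 13/2 ≈ ¥6.50 at y = 2, and P = ¥3 falls below it — price never covers variable cost, so the firm shuts down and loses only its fixed cost.

y = 0 (shut down); profit = -¥126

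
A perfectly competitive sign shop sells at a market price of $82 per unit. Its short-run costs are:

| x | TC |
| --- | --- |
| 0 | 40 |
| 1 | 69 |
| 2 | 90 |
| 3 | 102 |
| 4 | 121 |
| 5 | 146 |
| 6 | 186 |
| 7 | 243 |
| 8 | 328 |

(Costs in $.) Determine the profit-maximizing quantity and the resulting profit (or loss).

Profit at each row (π = 82x − TC): x=0: -40; x=1: 13; x=2: 74; x=3: 144; x=4: 207; x=5: 264; x=6: 306; x=7: 331; x=8: 328.
Profit is maximized at x = 7. AVC there is 203/7 = $29 ≤ P, so producing beats shutting down (which would give -$40).

x = 7; profit = $331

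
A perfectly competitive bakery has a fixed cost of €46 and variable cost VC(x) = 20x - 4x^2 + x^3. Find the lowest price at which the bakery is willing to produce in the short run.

The firm shuts down when price falls below the minimum of average variable cost. AVC = VC/x = 20 - 4x + x^2.
dAVC/dx = -4 + 2x = 0 gives x = 2. min AVC = 20 - 4·2 + 2^2 = 16.
The firm shuts down for any P below €16.

€16 per unit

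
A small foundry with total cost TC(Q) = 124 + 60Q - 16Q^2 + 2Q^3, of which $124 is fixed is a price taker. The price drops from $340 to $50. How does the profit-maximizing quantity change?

MC = 60 - 32Q + 6Q^2; the shutdown threshold is min AVC = $28 (at Q = 4).
With P = $340 above the shutdown price, P = MC gives Q = 10.
At P = $50 ≥ min AVC, set P = MC: Q = 5. The firm stays open but cuts output.

Output falls from 10 to 5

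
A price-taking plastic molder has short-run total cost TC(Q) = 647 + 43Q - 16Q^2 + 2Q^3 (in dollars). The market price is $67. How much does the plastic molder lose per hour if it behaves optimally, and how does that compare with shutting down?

Profit = -$359 at Q = 6

AVC = 43 - 16Q + 2Q^2; min AVC = $11 at Q = 4. Since P = $67 ≥ min AVC, the firm produces.
MC = 43 - 32Q + 6Q^2. Setting P = MC and taking the root on the rising branch gives Q* = 6.
TR = 67·6 = 402. TC = 647 + 114 = 761. Profit = 402 − 761 = -$359.
That loss of $359 beats the $647 the firm would lose by shutting down; producing recovers $288 of fixed cost.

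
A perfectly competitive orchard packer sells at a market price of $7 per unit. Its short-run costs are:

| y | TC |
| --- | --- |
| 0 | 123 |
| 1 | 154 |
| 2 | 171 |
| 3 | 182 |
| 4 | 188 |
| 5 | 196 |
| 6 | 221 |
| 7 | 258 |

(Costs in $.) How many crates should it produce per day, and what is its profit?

Compute π = P·y − TC at each output: y=0: -123; y=1: -147; y=2: -157; y=3: -161; y=4: -160; y=5: -161; y=6: -179; y=7: -209.
Profit is highest at y = 0. Equivalently, the lowest AVC in the table is 73/5 ≈ $14.60 at y = 5, and P = $7 falls below it — price never covers variable cost, so the firm shuts down and loses only its fixed cost.

y = 0 (shut down); profit = -$123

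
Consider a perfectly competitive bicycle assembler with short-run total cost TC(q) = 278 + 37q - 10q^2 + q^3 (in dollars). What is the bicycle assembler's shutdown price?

The firm shuts down when price falls below the minimum of average variable cost. AVC = VC/q = 37 - 10q + q^2.
At the minimum of AVC, MC = AVC. MC = 37 - 20q + 3q^2; setting MC = AVC gives 2q^2 - 10q = 0, so q = 5. min AVC = 12.
The firm shuts down for any P below $12.

$12 per unit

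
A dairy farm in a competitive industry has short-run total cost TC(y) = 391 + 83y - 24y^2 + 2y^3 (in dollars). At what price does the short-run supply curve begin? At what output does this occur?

The shutdown price is the minimum of AVC. VC = 83y - 24y^2 + 2y^3, so AVC = 83 - 24y + 2y^2.
dAVC/dy = -24 + 4y = 0 gives y = 6. min AVC = 83 - 24·6 + 2·6^2 = 11.
So the shutdown price is $11.

$11 per unit, at y = 6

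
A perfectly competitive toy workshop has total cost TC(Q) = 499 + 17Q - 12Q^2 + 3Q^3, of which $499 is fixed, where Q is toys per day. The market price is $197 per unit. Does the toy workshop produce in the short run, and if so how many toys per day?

Produce at Q = 6

Variable cost is VC = 17Q - 12Q^2 + 3Q^3, so AVC = VC/Q = 17 - 12Q + 3Q^2 and MC = dTC/dQ = 17 - 24Q + 9Q^2.
AVC is minimized where dAVC/dQ = -12 + 6Q = 0, at Q = 2; min AVC = 17 - 12·2 + 3·2^2 = $5.
Since P = $197 ≥ min AVC = $5, price covers variable cost and the firm should produce.
P = MC gives -180 - 24Q + 9Q^2 = 0, with roots -10/3 and 6. Take the larger (rising MC): Q* = 6.
Check: AVC at Q = 6 is $53 ≤ P, so revenue covers variable cost.
Profit = P·Q − TC = 197·6 − 817 = $365.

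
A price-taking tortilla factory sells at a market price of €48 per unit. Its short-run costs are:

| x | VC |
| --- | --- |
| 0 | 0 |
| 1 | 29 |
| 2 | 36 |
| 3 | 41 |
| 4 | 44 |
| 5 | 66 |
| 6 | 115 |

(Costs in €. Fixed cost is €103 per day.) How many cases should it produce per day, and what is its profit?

Profit at each row (π = 48x − TC): x=0: -103; x=1: -84; x=2: -43; x=3: 0; x=4: 45; x=5: 71; x=6: 70.
Profit is maximized at x = 5. AVC there is 66/5 = €13.20 ≤ P, so producing beats shutting down (which would give -€103).

x = 5; profit = €71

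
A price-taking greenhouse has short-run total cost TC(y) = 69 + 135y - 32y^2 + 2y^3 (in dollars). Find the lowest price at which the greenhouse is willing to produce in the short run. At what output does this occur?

The shutdown price is the minimum of AVC. VC = 135y - 32y^2 + 2y^3, so AVC = 135 - 32y + 2y^2.
At the minimum of AVC, MC = AVC. MC = 135 - 64y + 6y^2; setting MC = AVC gives 4y^2 - 32y = 0, so y = 8. min AVC = 7.
The firm shuts down for any P below $7.

$7 per unit, at y = 8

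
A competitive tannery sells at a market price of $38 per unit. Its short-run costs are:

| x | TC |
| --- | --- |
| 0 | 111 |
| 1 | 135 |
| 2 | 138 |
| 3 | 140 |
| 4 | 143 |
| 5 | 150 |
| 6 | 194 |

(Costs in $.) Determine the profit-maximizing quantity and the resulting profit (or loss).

Compute π = P·x − TC at each output: x=0: -111; x=1: -97; x=2: -62; x=3: -26; x=4: 9; x=5: 40; x=6: 34.
Profit is maximized at x = 5. AVC there is 39/5 = $7.80 ≤ P, so producing beats shutting down (which would give -$111).

x = 5; profit = $40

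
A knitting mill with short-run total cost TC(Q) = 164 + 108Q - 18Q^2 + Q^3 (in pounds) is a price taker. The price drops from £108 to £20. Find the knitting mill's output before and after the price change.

MC = 108 - 36Q + 3Q^2; the shutdown threshold is min AVC = £27 (at Q = 9).
At P = £108 ≥ min AVC, set P = MC on the rising branch: Q = 12.
At P = £20 < min AVC = £27, price no longer covers variable cost at any output, so the firm shuts down: Q = 0.

Output falls from 12 to 0 (the firm shuts down)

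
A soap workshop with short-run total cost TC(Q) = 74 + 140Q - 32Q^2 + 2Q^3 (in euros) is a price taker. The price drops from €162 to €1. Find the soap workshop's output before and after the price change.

AVC = 140 - 32Q + 2Q^2, minimized at Q = 8 where min AVC = €12. MC = 140 - 64Q + 6Q^2.
With P = €162 above the shutdown price, P = MC gives Q = 11.
At P = €1 < min AVC = €12, price no longer covers variable cost at any output, so the firm shuts down: Q = 0.

Output falls from 11 to 0 (the firm shuts down)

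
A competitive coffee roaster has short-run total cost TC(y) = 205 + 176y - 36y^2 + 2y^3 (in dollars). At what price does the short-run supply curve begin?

The shutdown price is the minimum of AVC. VC = 176y - 36y^2 + 2y^3, so AVC = 176 - 36y + 2y^2.
At the minimum of AVC, MC = AVC. MC = 176 - 72y + 6y^2; setting MC = AVC gives 4y^2 - 36y = 0, so y = 9. min AVC = 14.
For P < $14 the firm produces nothing.

$14 per unit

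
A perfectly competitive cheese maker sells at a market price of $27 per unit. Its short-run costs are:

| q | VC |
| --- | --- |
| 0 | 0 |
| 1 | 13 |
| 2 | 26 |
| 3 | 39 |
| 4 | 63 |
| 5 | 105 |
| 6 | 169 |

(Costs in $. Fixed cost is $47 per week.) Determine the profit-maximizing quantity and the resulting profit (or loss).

q = 4; profit = -$2

Profit at each row (π = 27q − TC): q=0: -47; q=1: -33; q=2: -19; q=3: -5; q=4: -2; q=5: -17; q=6: -54.
Profit is maximized at q = 4. AVC there is 63/4 = $15.75 ≤ P, so producing beats shutting down (which would give -$47).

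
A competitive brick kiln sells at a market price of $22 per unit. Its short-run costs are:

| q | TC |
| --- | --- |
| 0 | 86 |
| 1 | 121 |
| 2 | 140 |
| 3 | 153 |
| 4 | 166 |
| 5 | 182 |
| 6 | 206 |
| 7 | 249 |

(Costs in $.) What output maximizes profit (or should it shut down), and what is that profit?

q = 5; profit = -$72

Tabulate TR − TC: q=0: -86; q=1: -99; q=2: -96; q=3: -87; q=4: -78; q=5: -72; q=6: -74; q=7: -95.
Profit is maximized at q = 5. AVC there is 96/5 = $19.20 ≤ P, so producing beats shutting down (which would give -$86).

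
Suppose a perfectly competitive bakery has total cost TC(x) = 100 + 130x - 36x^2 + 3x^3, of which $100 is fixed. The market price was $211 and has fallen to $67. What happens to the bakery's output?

Output falls from 9 to 7

MC = 130 - 72x + 9x^2; the shutdown threshold is min AVC = $22 (at x = 6).
At P = $211 ≥ min AVC, set P = MC on the rising branch: x = 9.
At P = $67 ≥ min AVC, set P = MC: x = 7. The firm stays open but cuts output.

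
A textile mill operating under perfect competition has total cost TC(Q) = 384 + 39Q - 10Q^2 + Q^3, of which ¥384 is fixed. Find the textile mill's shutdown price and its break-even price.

AVC = 39 - 10Q + Q^2; minimized at Q = 5, giving min AVC = ¥14. That is the shutdown price.
ATC = 384/Q + 39 - 10Q + Q^2. Setting dATC/dQ = −384/Q^2 − 10 + 2Q = 0 gives Q = 8 (since 2·8^3 − 10·8^2 = 384).
min ATC = 384/8 + 39 − 10·8 + 8^2 = ¥71. That is the break-even price.
For ¥14 ≤ P < ¥71 the firm produces at a loss; below ¥14 it shuts down.

Shutdown price = ¥14; break-even price = ¥71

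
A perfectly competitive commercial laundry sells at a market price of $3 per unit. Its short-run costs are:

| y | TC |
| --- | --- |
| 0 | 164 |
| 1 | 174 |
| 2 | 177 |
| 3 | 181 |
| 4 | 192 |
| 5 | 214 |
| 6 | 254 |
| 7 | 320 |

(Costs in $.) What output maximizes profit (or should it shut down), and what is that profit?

y = 0 (shut down); profit = -$164

Profit at each row (π = 3y − TC): y=0: -164; y=1: -171; y=2: -171; y=3: -172; y=4: -180; y=5: -199; y=6: -236; y=7: -299.
Profit is highest at y = 0. Equivalently, the lowest AVC in the table is 17/3 ≈ $5.67 at y = 3, and P = $3 falls below it — price never covers variable cost, so the firm shuts down and loses only its fixed cost.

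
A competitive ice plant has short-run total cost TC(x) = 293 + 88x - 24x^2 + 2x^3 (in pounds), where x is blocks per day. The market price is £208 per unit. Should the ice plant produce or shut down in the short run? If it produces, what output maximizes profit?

Variable cost is VC = 88x - 24x^2 + 2x^3, so AVC = VC/x = 88 - 24x + 2x^2 and MC = dTC/dx = 88 - 48x + 6x^2.
AVC hits its minimum where MC = AVC, at x = 6, giving min AVC = 88 - 24·6 + 2·6^2 = £16.
Since P = £208 ≥ min AVC = £16, price covers variable cost and the firm should produce.
Solving P = MC: -120 - 48x + 6x^2 = 0 ⇒ x = -2 or 10. On the upward-sloping branch, x* = 10.
Check: AVC at x = 10 is £48 ≤ P, so revenue covers variable cost.
Profit = P·x − TC = 208·10 − 773 = £1307.

Produce at x = 10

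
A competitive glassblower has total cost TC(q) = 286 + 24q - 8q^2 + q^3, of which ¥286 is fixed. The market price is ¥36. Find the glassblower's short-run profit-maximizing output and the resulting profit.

AVC = 24 - 8q + q^2; min AVC = ¥8 at q = 4. Since P = ¥36 ≥ min AVC, the firm produces.
MC = 24 - 16q + 3q^2. Setting P = MC and taking the root on the rising branch gives q* = 6.
TR = 36·6 = 216. TC = 286 + 72 = 358. Profit = 216 − 358 = -¥142.
That loss of ¥142 beats the ¥286 the firm would lose by shutting down; producing recovers ¥144 of fixed cost.

Profit = -¥142 at q = 6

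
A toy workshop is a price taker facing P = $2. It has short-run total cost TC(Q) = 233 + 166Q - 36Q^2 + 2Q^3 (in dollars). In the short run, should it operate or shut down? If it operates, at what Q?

Shut down

Strip out fixed cost: VC = 166Q - 36Q^2 + 2Q^3. Then AVC = 166 - 36Q + 2Q^2 and MC = 166 - 72Q + 6Q^2.
AVC hits its minimum where MC = AVC, at Q = 9, giving min AVC = 166 - 36·9 + 2·9^2 = $4.
P = $2 lies below min AVC = $4; no output level covers variable cost.
The firm minimizes its loss by shutting down and losing only its fixed cost of $233.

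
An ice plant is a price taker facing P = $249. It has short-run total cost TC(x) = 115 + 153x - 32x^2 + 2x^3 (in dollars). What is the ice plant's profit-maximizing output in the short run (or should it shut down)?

Produce at x = 12

Variable cost is VC = 153x - 32x^2 + 2x^3, so AVC = VC/x = 153 - 32x + 2x^2 and MC = dTC/dx = 153 - 64x + 6x^2.
AVC is minimized where dAVC/dx = -32 + 4x = 0, at x = 8; min AVC = 153 - 32·8 + 2·8^2 = $25.
Because $249 ≥ $25, revenue can cover variable cost; the firm operates.
P = MC gives -96 - 64x + 6x^2 = 0, with roots -4/3 and 12. Take the larger (rising MC): x* = 12.
Check: AVC at x = 12 is $57 ≤ P, so revenue covers variable cost.
Profit = P·x − TC = 249·12 − 799 = $2189.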